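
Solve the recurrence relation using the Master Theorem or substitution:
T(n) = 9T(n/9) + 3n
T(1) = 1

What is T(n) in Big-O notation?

By Master Theorem: a=9, b=9, f(n)=3n. Since log_9(9) = 1 and f(n) = Θ(n^1), Case 2 applies. T(n) = O(n log n).

Answer: O(n log n)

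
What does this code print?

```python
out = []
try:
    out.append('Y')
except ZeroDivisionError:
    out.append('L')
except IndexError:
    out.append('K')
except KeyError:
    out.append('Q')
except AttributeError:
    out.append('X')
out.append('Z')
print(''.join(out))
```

Execution trace: 'Y' (try body, no exception) → 'Z' (after the try/except). Output: YZ

Answer: YZ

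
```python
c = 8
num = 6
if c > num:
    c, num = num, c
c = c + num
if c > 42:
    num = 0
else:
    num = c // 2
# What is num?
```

Trace:
`c = 8` → c = 8
`num = 6` → num = 6
`if c > num: ...` → c > num is True → c = 6; num = 8
`c = c + num` → c = 14
`if c > 42: ...` → c > 42 is False, take else branch → num = 7
So num = 7

Answer: 7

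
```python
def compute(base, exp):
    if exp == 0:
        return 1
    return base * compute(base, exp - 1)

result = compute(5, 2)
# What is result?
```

compute(5, 2) = 5 * 5 = 25

Answer: 25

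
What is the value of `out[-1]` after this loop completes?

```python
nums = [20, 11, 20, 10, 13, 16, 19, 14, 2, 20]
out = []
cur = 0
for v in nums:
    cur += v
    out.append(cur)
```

Cumulative sum ends at 145
`out` takes the values: [] → [20] → [20, 31] → [20, 31, 51] → [20, 31, 51, 61] → [20, 31, 51, 61, 74] → [20, 31, 51, 61, 74, 90] → [20, 31, 51, 61, 74, 90, 109] → [20, 31, 51, 61, 74, 90, 109, 123] → [20, 31, 51, 61, 74, 90, 109, 123, 125] → [20, 31, 51, 61, 74, 90, 109, 123, 125, 145]
So `out[-1]` = 145

Answer: 145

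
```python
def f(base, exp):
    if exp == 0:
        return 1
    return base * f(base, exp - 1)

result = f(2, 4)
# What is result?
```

f(2, 4) = 2 * 2 * 2 * 2 = 16

Answer: 16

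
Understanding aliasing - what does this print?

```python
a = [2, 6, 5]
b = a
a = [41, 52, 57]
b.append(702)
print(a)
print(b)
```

Key concept: rebinding vs mutation: a is rebound to a new list, b still points at the original.
Step by step:
`a = [2, 6, 5]` → a = [2, 6, 5]
`b = a` → b = [2, 6, 5] (same object as a)
`a = [41, 52, 57]` → a = [41, 52, 57]
`b.append(702)` → b = [2, 6, 5, 702]
`print(a)` → prints [41, 52, 57]
`print(b)` → prints [2, 6, 5, 702]

Answer:
[41, 52, 57]
[2, 6, 5, 702]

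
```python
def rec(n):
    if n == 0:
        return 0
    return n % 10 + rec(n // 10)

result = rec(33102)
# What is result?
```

Sum of digits of 33102: 2 + 0 + 1 + 3 + 3 = 9

Answer: 9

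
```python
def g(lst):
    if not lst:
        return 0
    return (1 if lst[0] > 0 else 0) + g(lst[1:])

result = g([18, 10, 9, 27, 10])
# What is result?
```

Count of positive elements in [18, 10, 9, 27, 10] = 5

Answer: 5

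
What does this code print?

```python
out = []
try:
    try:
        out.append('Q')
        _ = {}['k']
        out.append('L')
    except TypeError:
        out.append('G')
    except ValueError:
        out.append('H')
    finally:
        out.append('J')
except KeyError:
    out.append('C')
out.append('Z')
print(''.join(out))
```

Execution trace: 'Q' (inner try body) → 'J' (inner finally) → 'C' (outer except KeyError) → 'Z' (after the try/except). Output: QJCZ

Answer: QJCZ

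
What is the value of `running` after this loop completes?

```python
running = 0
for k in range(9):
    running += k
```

Sum of 0 to 8 = 36
`running` takes the values: 0 → 1 → 3 → 6 → 10 → 15 → 21 → 28 → 36

Answer: 36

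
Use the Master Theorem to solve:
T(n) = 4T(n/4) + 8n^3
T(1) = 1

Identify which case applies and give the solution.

a=4, b=4, f(n)=8n^3. log_4(4) = 1. Since c=3 > 1 and the regularity condition holds (4(n/4)^3 = (4/4^3)n^3 with 4/4^3 < 1), Case 3 applies: T(n) = Θ(f(n)) = O(n^3).

Answer: O(n^3) - Case 3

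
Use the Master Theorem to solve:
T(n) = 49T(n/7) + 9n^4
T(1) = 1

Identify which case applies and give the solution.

a=49, b=7, f(n)=9n^4. log_7(49) = 2. Since c=4 > 2 and the regularity condition holds (49(n/7)^4 = (49/7^4)n^4 with 49/7^4 < 1), Case 3 applies: T(n) = Θ(f(n)) = O(n^4).

Answer: O(n^4) - Case 3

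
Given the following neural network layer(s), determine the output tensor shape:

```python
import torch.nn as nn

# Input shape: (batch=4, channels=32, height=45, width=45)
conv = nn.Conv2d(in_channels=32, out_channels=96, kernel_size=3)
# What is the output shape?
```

Input: (4, 32, 45, 45) -> Output: (4, 96, 43, 43)

Answer: (4, 96, 43, 43)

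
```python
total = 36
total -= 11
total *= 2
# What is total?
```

Trace:
`total = 36` → total = 36
`total -= 11` → total = 25
`total *= 2` → total = 50
So total = 50

Answer: 50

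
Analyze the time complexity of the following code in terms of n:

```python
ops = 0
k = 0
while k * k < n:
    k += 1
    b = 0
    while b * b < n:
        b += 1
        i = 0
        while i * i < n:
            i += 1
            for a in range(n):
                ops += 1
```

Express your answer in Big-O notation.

Each loop level contributes: √n × √n × √n × n. Multiplying the contributions gives O(n^2√n).

Answer: O(n^2√n)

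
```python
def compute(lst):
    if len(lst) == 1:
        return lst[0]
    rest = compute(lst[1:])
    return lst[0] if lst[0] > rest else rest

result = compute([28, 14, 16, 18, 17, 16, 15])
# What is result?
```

Recursive max over [28, 14, 16, 18, 17, 16, 15] = 28

Answer: 28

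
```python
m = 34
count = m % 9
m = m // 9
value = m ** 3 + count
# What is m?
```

Trace:
`m = 34` → m = 34
`count = m % 9` → count = 7
`m = m // 9` → m = 3
`value = m ** 3 + count` → value = 34
So m = 3

Answer: 3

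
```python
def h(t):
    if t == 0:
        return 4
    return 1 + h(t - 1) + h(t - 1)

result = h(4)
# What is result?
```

h(t) = 1 + 2·h(t-1), h(0)=4. Closed form: (4+1)·2^4 - 1 = 79.

Answer: 79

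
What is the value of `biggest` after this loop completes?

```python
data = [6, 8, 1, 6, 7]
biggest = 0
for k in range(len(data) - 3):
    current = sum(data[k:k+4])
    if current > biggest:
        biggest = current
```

Max sum of 4-element window in [6, 8, 1, 6, 7]
`biggest` takes the values: 0 → 21 → 22

Answer: 22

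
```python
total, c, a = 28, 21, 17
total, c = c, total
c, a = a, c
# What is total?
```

Trace:
`total, c, a = 28, 21, 17` → total = 28; c = 21; a = 17
`total, c = c, total` → total = 21; c = 28
`c, a = a, c` → c = 17; a = 28
So total = 21

Answer: 21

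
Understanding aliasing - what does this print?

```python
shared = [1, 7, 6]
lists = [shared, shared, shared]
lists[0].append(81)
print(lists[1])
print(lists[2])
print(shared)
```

Key concept: list of same reference.
Step by step:
`shared = [1, 7, 6]` → shared = [1, 7, 6]
`lists = [shared, shared, shared]` → lists = [[1, 7, 6], [1, 7, 6], [1, 7, 6]]
`lists[0].append(81)` → shared = [1, 7, 6, 81]; lists = [[1, 7, 6, 81], [1, 7, 6, 81], [1, 7, 6, 81]]
`print(lists[1])` → prints [1, 7, 6, 81]
`print(lists[2])` → prints [1, 7, 6, 81]
`print(shared)` → prints [1, 7, 6, 81]

Answer:
[1, 7, 6, 81]
[1, 7, 6, 81]
[1, 7, 6, 81]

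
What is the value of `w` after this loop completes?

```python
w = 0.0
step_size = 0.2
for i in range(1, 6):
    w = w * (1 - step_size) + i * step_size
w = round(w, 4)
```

Moving average with lr=0.2
`w` takes the values: 0.0 → 0.2 → 0.56 → 1.048 → 1.6384 → 2.31072 → 2.3107

Answer: 2.3107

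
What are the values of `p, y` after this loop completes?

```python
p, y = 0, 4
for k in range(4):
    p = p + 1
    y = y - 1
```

p goes 0→4, y goes 4→0
`p, y` takes the values: (0, 4) → (1, 4) → (1, 3) → (2, 3) → (2, 2) → (3, 2) → (3, 1) → (4, 1) → (4, 0)

Answer: 4, 0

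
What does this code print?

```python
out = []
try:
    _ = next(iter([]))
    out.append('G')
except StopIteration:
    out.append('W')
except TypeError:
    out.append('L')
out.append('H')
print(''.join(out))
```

Execution trace: 'W' (except StopIteration) → 'H' (after the try/except). Output: WH

Answer: WH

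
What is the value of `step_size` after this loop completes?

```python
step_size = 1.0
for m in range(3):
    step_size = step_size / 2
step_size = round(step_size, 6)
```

Halving LR 3 times: 1 / 2^3
`step_size` takes the values: 1.0 → 0.5 → 0.25 → 0.125

Answer: 0.125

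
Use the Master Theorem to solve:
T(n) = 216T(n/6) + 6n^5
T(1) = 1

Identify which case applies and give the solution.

a=216, b=6, f(n)=6n^5. log_6(216) = 3. Since c=5 > 3 and the regularity condition holds (216(n/6)^5 = (216/6^5)n^5 with 216/6^5 < 1), Case 3 applies: T(n) = Θ(f(n)) = O(n^5).

Answer: O(n^5) - Case 3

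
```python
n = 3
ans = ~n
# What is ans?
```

Trace:
`n = 3` → n = 3
`ans = ~n` → ans = -4
So ans = -4

Answer: -4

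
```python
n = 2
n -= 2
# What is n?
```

Trace:
`n = 2` → n = 2
`n -= 2` → n = 0
So n = 0

Answer: 0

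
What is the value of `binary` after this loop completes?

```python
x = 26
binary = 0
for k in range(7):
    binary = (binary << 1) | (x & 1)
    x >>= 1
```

Reverse lowest 7 bits of 26
`binary` takes the values: 0 → 1 → 2 → 5 → 11 → 22 → 44

Answer: 44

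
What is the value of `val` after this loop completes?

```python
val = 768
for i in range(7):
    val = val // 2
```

Halve 7 times: 768 // 2^7 = 6
`val` takes the values: 768 → 384 → 192 → 96 → 48 → 24 → 12 → 6

Answer: 6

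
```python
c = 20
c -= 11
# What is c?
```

Trace:
`c = 20` → c = 20
`c -= 11` → c = 9
So c = 9

Answer: 9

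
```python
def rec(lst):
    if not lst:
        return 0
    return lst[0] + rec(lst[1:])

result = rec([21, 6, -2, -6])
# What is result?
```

21 + 6 + (-2) + (-6) + 0 = 19

Answer: 19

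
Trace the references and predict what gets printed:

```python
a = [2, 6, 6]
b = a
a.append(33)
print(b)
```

Key concept: basic list aliasing.
Step by step:
`a = [2, 6, 6]` → a = [2, 6, 6]
`b = a` → b = [2, 6, 6] (same object as a)
`a.append(33)` → a = [2, 6, 6, 33] (same object as b); b = [2, 6, 6, 33] (same object as a)
`print(b)` → prints [2, 6, 6, 33]

Answer: [2, 6, 6, 33]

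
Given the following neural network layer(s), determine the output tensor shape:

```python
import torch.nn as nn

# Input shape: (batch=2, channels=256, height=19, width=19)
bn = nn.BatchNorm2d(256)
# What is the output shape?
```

Input: (2, 256, 19, 19) -> Output: (2, 256, 19, 19)

Answer: (2, 256, 19, 19)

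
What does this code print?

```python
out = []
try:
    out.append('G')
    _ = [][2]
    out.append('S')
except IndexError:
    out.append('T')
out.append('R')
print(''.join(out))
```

Execution trace: 'G' (try body) → 'T' (except IndexError) → 'R' (after the try/except). Output: GTR

Answer: GTR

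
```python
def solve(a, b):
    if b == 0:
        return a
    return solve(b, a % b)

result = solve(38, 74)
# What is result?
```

solve(38, 74) -> solve(74, 38) -> solve(38, 36) -> solve(36, 2) -> solve(2, 0) -> 2

Answer: 2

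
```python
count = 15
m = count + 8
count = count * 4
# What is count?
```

Trace:
`count = 15` → count = 15
`m = count + 8` → m = 23
`count = count * 4` → count = 60
So count = 60

Answer: 60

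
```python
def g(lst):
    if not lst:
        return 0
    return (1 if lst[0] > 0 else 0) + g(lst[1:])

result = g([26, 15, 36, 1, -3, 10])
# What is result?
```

Count of positive elements in [26, 15, 36, 1, -3, 10] = 5

Answer: 5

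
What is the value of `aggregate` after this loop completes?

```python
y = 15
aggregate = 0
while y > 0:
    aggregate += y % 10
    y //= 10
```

Sum digits of 15
`aggregate` takes the values: 0 → 5 → 6

Answer: 6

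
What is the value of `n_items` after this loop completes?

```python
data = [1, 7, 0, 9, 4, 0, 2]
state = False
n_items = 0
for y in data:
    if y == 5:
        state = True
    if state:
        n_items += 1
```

Count elements after first 5 in [1, 7, 0, 9, 4, 0, 2]
`n_items` takes the values: 0

Answer: 0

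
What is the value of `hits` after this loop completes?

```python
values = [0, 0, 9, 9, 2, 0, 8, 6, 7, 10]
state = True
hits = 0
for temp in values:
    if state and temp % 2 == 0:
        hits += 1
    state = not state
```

Count even values at even positions
`hits` takes the values: 0 → 1 → 2 → 3

Answer: 3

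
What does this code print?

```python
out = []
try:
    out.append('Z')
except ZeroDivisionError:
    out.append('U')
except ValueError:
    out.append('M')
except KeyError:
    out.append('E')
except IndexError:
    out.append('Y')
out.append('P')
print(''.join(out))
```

Execution trace: 'Z' (try body, no exception) → 'P' (after the try/except). Output: ZP

Answer: ZP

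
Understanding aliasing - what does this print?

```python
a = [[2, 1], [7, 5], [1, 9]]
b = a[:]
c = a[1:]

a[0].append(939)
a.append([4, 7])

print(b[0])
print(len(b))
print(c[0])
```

Key concept: slice with nested mutation.
Step by step:
`a = [[2, 1], [7, 5], [1, 9]]` → a = [[2, 1], [7, 5], [1, 9]]
`b = a[:]` → b = [[2, 1], [7, 5], [1, 9]]
`c = a[1:]` → c = [[7, 5], [1, 9]]
`a[0].append(939)` → a = [[2, 1, 939], [7, 5], [1, 9]]; b = [[2, 1, 939], [7, 5], [1, 9]]
`a.append([4, 7])` → a = [[2, 1, 939], [7, 5], [1, 9], [4, 7]]
`print(b[0])` → prints [2, 1, 939]
`print(len(b))` → prints 3
`print(c[0])` → prints [7, 5]

Answer:
[2, 1, 939]
3
[7, 5]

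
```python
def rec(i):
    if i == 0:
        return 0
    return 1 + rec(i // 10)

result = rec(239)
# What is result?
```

Count of digits of 239: 3

Answer: 3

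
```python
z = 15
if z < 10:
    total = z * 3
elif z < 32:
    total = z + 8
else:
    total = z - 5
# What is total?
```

Trace:
`z = 15` → z = 15
`if z < 10: ...` → z < 10 is False, z < 32 is True → total = 23
So total = 23

Answer: 23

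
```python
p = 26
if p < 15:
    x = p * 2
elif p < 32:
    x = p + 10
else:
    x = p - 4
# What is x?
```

Trace:
`p = 26` → p = 26
`if p < 15: ...` → p < 15 is False, p < 32 is True → x = 36
So x = 36

Answer: 36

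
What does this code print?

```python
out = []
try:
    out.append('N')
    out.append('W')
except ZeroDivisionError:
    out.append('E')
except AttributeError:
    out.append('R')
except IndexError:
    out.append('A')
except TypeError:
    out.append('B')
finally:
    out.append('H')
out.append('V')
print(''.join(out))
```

Execution trace: 'N' (try body) → 'W' (try body, no exception) → 'H' (finally) → 'V' (after the try/except). Output: NWHV

Answer: NWHV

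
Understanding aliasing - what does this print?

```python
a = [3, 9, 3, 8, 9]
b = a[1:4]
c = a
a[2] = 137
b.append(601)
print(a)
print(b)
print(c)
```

Key concept: slice vs alias.
Step by step:
`a = [3, 9, 3, 8, 9]` → a = [3, 9, 3, 8, 9]
`b = a[1:4]` → b = [9, 3, 8]
`c = a` → c = [3, 9, 3, 8, 9] (same object as a)
`a[2] = 137` → a = [3, 9, 137, 8, 9] (same object as c); c = [3, 9, 137, 8, 9] (same object as a)
`b.append(601)` → b = [9, 3, 8, 601]
`print(a)` → prints [3, 9, 137, 8, 9]
`print(b)` → prints [9, 3, 8, 601]
`print(c)` → prints [3, 9, 137, 8, 9]

Answer:
[3, 9, 137, 8, 9]
[9, 3, 8, 601]
[3, 9, 137, 8, 9]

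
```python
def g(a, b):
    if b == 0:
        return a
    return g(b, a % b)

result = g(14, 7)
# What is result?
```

g(14, 7) -> g(7, 0) -> 7

Answer: 7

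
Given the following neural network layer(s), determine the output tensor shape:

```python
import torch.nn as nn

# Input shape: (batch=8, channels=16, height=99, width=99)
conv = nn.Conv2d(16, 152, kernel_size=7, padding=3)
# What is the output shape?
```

Input: (8, 16, 99, 99) -> Output: (8, 152, 99, 99)

Answer: (8, 152, 99, 99)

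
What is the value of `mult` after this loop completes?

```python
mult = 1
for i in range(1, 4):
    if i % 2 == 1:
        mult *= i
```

Product of odd numbers 1 to 3
`mult` takes the values: 1 → 3

Answer: 3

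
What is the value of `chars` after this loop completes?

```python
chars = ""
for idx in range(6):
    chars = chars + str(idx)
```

Concatenate digits 0 to 5
`chars` takes the values: "" → "0" → "01" → "012" → "0123" → "01234" → "012345"

Answer: "012345"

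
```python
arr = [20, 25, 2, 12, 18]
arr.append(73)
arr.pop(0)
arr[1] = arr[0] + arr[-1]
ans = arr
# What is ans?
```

Trace:
`arr = [20, 25, 2, 12, 18]` → arr = [20, 25, 2, 12, 18]
`arr.append(73)` → arr = [20, 25, 2, 12, 18, 73]
`arr.pop(0)` → arr = [25, 2, 12, 18, 73]
`arr[1] = arr[0] + arr[-1]` → arr = [25, 98, 12, 18, 73]
`ans = arr` → ans = [25, 98, 12, 18, 73]
So ans = [25, 98, 12, 18, 73]

Answer: [25, 98, 12, 18, 73]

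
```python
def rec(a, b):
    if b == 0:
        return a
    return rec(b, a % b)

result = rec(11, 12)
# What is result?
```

rec(11, 12) -> rec(12, 11) -> rec(11, 1) -> rec(1, 0) -> 1

Answer: 1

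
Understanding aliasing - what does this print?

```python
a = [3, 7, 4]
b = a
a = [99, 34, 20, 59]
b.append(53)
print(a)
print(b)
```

Key concept: rebinding vs mutation: a is rebound to a new list, b still points at the original.
Step by step:
`a = [3, 7, 4]` → a = [3, 7, 4]
`b = a` → b = [3, 7, 4] (same object as a)
`a = [99, 34, 20, 59]` → a = [99, 34, 20, 59]
`b.append(53)` → b = [3, 7, 4, 53]
`print(a)` → prints [99, 34, 20, 59]
`print(b)` → prints [3, 7, 4, 53]

Answer:
[99, 34, 20, 59]
[3, 7, 4, 53]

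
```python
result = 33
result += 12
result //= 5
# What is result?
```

Trace:
`result = 33` → result = 33
`result += 12` → result = 45
`result //= 5` → result = 9
So result = 9

Answer: 9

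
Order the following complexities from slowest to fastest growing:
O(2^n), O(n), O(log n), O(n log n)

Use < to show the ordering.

Ordered by growth rate: O(log n) < O(n) < O(n log n) < O(2^n)

Answer: O(log n) < O(n) < O(n log n) < O(2^n)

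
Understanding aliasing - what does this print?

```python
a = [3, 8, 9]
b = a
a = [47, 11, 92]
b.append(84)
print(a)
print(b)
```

Key concept: rebinding vs mutation: a is rebound to a new list, b still points at the original.
Step by step:
`a = [3, 8, 9]` → a = [3, 8, 9]
`b = a` → b = [3, 8, 9] (same object as a)
`a = [47, 11, 92]` → a = [47, 11, 92]
`b.append(84)` → b = [3, 8, 9, 84]
`print(a)` → prints [47, 11, 92]
`print(b)` → prints [3, 8, 9, 84]

Answer:
[47, 11, 92]
[3, 8, 9, 84]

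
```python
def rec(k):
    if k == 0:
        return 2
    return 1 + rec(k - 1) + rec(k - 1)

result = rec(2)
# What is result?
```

rec(k) = 1 + 2·rec(k-1), rec(0)=2. Closed form: (2+1)·2^2 - 1 = 11.

Answer: 11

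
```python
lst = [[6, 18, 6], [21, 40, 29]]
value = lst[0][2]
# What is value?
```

Trace:
`lst = [[6, 18, 6], [21, 40, 29]]` → lst = [[6, 18, 6], [21, 40, 29]]
`value = lst[0][2]` → value = 6
So value = 6

Answer: 6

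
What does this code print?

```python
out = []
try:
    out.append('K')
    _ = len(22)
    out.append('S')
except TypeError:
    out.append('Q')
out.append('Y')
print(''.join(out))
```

Execution trace: 'K' (try body) → 'Q' (except TypeError) → 'Y' (after the try/except). Output: KQY

Answer: KQY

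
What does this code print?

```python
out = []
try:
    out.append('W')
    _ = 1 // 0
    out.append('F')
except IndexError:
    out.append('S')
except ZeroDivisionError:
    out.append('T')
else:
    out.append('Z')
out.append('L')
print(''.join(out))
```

Execution trace: 'W' (try body) → 'T' (except ZeroDivisionError) → 'L' (after the try/except). Output: WTL

Answer: WTL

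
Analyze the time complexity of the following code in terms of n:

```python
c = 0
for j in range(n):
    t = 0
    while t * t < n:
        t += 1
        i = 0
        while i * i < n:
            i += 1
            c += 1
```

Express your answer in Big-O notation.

Each loop level contributes: n × √n × √n. Multiplying the contributions gives O(n^2).

Answer: O(n^2)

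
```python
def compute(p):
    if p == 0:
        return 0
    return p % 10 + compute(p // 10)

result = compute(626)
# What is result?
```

Sum of digits of 626: 6 + 2 + 6 = 14

Answer: 14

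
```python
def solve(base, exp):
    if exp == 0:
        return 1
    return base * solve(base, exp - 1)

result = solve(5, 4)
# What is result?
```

solve(5, 4) = 5 * 5 * 5 * 5 = 625

Answer: 625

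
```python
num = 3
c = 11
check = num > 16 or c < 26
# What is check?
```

Trace:
`num = 3` → num = 3
`c = 11` → c = 11
`check = num > 16 or c < 26` → check = True
So check = True

Answer: True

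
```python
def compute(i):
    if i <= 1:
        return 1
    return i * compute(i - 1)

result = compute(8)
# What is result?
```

compute(8) = 8 * 7 * 6 * 5 * 4 * 3 * 2 * 1 = 40320

Answer: 40320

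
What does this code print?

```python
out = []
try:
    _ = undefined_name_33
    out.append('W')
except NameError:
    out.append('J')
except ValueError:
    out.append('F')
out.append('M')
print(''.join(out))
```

Execution trace: 'J' (except NameError) → 'M' (after the try/except). Output: JM

Answer: JM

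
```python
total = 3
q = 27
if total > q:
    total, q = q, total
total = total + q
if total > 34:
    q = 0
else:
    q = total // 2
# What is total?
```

Trace:
`total = 3` → total = 3
`q = 27` → q = 27
`if total > q: ...` → total > q is False → no variable changes
`total = total + q` → total = 30
`if total > 34: ...` → total > 34 is False, take else branch → q = 15
So total = 30

Answer: 30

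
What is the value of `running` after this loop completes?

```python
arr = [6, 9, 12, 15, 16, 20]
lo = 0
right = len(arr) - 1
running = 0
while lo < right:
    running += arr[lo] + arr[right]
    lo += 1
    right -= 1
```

Sum of pairs from ends
`running` takes the values: 0 → 26 → 51 → 78

Answer: 78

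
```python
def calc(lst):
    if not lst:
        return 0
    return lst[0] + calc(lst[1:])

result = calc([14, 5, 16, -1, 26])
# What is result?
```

14 + 5 + 16 + (-1) + 26 + 0 = 60

Answer: 60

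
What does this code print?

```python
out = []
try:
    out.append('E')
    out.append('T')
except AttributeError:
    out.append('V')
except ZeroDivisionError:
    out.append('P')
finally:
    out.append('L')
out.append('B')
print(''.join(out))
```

Execution trace: 'E' (try body) → 'T' (try body, no exception) → 'L' (finally) → 'B' (after the try/except). Output: ETLB

Answer: ETLB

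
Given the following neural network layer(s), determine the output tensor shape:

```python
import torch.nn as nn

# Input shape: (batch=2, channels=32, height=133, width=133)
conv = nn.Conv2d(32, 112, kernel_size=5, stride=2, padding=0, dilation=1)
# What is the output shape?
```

Input: (2, 32, 133, 133) -> Output: (2, 112, 65, 65)

Answer: (2, 112, 65, 65)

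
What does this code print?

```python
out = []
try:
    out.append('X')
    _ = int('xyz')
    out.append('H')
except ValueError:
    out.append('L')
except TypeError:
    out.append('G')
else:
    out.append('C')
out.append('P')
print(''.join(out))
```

Execution trace: 'X' (try body) → 'L' (except ValueError) → 'P' (after the try/except). Output: XLP

Answer: XLP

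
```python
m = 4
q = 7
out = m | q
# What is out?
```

Trace:
`m = 4` → m = 4
`q = 7` → q = 7
`out = m | q` → out = 7
So out = 7

Answer: 7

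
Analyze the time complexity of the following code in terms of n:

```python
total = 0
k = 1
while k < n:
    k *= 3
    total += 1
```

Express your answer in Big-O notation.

Each loop level contributes: log n. Multiplying the contributions gives O(log n).

Answer: O(log n)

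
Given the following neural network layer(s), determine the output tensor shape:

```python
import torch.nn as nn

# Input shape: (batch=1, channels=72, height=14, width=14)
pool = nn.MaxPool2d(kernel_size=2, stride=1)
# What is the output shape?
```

Input: (1, 72, 14, 14) -> Output: (1, 72, 13, 13)

Answer: (1, 72, 13, 13)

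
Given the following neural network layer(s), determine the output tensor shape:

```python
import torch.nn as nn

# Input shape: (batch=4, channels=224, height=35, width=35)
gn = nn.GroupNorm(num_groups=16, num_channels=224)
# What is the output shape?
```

Input: (4, 224, 35, 35) -> Output: (4, 224, 35, 35)

Answer: (4, 224, 35, 35)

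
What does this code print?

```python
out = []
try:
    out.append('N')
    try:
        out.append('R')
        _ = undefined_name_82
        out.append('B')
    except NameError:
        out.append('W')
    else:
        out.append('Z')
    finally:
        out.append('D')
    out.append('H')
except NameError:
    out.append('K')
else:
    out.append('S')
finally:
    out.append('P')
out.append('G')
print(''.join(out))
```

Execution trace: 'N' (try body) → 'R' (inner try body) → 'W' (inner except NameError) → 'D' (inner finally) → 'H' (try body, no exception) → 'S' (else) → 'P' (finally) → 'G' (after the try/except). Output: NRWDHSPG

Answer: NRWDHSPG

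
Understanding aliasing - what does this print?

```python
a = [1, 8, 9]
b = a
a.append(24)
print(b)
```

Key concept: basic list aliasing.
Step by step:
`a = [1, 8, 9]` → a = [1, 8, 9]
`b = a` → b = [1, 8, 9] (same object as a)
`a.append(24)` → a = [1, 8, 9, 24] (same object as b); b = [1, 8, 9, 24] (same object as a)
`print(b)` → prints [1, 8, 9, 24]

Answer: [1, 8, 9, 24]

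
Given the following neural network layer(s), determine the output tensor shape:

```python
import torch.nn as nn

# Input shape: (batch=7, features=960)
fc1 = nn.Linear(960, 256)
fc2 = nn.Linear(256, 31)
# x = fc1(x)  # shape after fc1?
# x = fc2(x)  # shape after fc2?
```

Input: (7, 960) -> after fc1: (7, 256) -> Output: (7, 31)

Answer: (7, 31)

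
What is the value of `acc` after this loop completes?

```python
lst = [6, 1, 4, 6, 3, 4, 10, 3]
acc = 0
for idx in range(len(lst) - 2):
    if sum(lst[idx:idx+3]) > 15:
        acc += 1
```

Count windows with sum > 15
`acc` takes the values: 0 → 1 → 2

Answer: 2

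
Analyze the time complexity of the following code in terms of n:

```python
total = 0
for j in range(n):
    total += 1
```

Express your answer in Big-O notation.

Each loop level contributes: n. Multiplying the contributions gives O(n).

Answer: O(n)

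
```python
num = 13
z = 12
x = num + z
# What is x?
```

Trace:
`num = 13` → num = 13
`z = 12` → z = 12
`x = num + z` → x = 25
So x = 25

Answer: 25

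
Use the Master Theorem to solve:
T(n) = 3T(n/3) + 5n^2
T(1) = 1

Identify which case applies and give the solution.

a=3, b=3, f(n)=5n^2. log_3(3) = 1. Since c=2 > 1 and the regularity condition holds (3(n/3)^2 = (3/3^2)n^2 with 3/3^2 < 1), Case 3 applies: T(n) = Θ(f(n)) = O(n^2).

Answer: O(n^2) - Case 3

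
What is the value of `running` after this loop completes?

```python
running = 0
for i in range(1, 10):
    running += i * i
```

Sum of squares 1² to 9² = 285
`running` takes the values: 0 → 1 → 5 → 14 → 30 → 55 → 91 → 140 → 204 → 285

Answer: 285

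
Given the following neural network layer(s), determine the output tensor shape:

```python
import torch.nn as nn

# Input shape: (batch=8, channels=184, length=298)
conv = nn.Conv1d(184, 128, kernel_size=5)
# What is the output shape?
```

Input: (8, 184, 298) -> Output: (8, 128, 294)

Answer: (8, 128, 294)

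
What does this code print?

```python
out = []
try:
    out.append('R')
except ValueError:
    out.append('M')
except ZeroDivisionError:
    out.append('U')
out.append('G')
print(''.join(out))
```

Execution trace: 'R' (try body, no exception) → 'G' (after the try/except). Output: RG

Answer: RG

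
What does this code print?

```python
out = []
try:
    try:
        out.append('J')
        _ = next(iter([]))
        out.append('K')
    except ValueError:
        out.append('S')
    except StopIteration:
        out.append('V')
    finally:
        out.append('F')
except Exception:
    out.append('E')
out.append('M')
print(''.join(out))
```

Execution trace: 'J' (inner try body) → 'V' (inner except StopIteration) → 'F' (inner finally) → 'M' (after the try/except). Output: JVFM

Answer: JVFM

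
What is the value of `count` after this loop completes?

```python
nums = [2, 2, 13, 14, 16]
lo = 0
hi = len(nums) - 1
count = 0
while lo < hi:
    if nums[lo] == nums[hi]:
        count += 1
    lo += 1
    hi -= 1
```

Count matching pairs from ends
`count` takes the values: 0

Answer: 0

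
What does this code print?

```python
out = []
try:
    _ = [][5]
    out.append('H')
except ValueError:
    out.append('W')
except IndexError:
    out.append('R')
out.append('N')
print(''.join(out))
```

Execution trace: 'R' (except IndexError) → 'N' (after the try/except). Output: RN

Answer: RN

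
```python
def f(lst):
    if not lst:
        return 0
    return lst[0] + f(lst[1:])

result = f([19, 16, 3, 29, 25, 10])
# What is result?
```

19 + 16 + 3 + 29 + 25 + 10 + 0 = 102

Answer: 102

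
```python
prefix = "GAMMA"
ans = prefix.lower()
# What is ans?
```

Trace:
`prefix = "GAMMA"` → prefix = 'GAMMA'
`ans = prefix.lower()` → ans = 'gamma'
So ans = 'gamma'

Answer: 'gamma'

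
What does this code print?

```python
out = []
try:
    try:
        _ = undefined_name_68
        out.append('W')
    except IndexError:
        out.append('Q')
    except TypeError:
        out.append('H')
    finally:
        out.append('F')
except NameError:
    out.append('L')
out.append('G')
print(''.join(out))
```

Execution trace: 'F' (inner finally) → 'L' (outer except NameError) → 'G' (after the try/except). Output: FLG

Answer: FLG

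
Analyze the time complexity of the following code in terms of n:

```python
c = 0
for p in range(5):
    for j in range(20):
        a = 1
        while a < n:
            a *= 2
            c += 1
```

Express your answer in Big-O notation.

Each loop level contributes: 1 × 1 × log n. Multiplying the contributions gives O(log n).

Answer: O(log n)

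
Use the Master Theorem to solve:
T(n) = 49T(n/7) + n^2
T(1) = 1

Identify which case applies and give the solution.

a=49, b=7, f(n)=n^2. log_7(49) = 2. Since c=2 = 2, Case 2 applies: T(n) = Θ(n^log_b(a) · log n) = O(n^2 log n).

Answer: O(n^2 log n) - Case 2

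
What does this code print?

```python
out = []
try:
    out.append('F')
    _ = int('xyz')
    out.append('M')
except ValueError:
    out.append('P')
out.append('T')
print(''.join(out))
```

Execution trace: 'F' (try body) → 'P' (except ValueError) → 'T' (after the try/except). Output: FPT

Answer: FPT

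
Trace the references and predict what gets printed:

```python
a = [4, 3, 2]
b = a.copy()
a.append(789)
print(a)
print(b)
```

Key concept: list.copy() creates independent copy.
Step by step:
`a = [4, 3, 2]` → a = [4, 3, 2]
`b = a.copy()` → b = [4, 3, 2]
`a.append(789)` → a = [4, 3, 2, 789]
`print(a)` → prints [4, 3, 2, 789]
`print(b)` → prints [4, 3, 2]

Answer:
[4, 3, 2, 789]
[4, 3, 2]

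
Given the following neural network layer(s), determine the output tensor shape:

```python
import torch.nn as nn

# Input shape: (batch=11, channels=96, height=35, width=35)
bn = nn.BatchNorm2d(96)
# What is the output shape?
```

Input: (11, 96, 35, 35) -> Output: (11, 96, 35, 35)

Answer: (11, 96, 35, 35)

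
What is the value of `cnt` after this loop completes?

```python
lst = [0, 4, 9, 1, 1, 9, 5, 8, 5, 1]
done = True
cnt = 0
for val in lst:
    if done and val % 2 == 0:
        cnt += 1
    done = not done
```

Count even values at even positions
`cnt` takes the values: 0 → 1

Answer: 1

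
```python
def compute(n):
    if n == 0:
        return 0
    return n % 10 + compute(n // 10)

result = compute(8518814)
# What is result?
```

Sum of digits of 8518814: 4 + 1 + 8 + 8 + 1 + 5 + 8 = 35

Answer: 35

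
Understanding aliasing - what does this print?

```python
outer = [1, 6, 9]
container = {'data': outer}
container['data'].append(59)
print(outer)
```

Key concept: dict holds reference to list.
Step by step:
`outer = [1, 6, 9]` → outer = [1, 6, 9]
`container = {'data': outer}` → container = {'data': [1, 6, 9]}
`container['data'].append(59)` → outer = [1, 6, 9, 59]; container = {'data': [1, 6, 9, 59]}
`print(outer)` → prints [1, 6, 9, 59]

Answer: [1, 6, 9, 59]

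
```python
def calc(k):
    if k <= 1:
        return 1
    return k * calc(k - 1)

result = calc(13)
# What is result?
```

calc(13) = 13 * 12 * 11 * 10 * 9 * 8 * 7 * 6 * 5 * 4 * 3 * 2 * 1 = 6227020800

Answer: 6227020800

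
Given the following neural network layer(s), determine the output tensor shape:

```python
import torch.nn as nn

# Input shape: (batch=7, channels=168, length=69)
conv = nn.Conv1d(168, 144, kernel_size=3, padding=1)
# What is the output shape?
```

Input: (7, 168, 69) -> Output: (7, 144, 69)

Answer: (7, 144, 69)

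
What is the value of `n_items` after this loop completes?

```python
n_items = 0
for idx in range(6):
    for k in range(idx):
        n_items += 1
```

Triangle number: 0+1+2+...+5
`n_items` takes the values: 0 → 1 → 2 → 3 → 4 → 5 → 6 → 7 → 8 → 9 → 10 → 11 → 12 → 13 → 14 → 15

Answer: 15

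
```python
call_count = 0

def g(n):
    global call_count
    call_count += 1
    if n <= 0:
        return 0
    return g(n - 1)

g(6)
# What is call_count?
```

Linear recursion stepping by 1: 7 calls from n=6 down to ≤0.

Answer: 7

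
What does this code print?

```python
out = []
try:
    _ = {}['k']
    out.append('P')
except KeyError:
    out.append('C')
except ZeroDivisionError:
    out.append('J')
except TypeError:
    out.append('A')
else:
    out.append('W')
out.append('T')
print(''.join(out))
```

Execution trace: 'C' (except KeyError) → 'T' (after the try/except). Output: CT

Answer: CT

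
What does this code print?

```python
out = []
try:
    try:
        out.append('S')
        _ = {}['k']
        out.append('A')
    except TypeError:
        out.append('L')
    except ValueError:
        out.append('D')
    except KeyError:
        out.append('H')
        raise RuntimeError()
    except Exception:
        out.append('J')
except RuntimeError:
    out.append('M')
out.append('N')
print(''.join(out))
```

Execution trace: 'S' (inner try body) → 'H' (inner except KeyError) → 'M' (outer except RuntimeError) → 'N' (after the try/except). Output: SHMN

Answer: SHMN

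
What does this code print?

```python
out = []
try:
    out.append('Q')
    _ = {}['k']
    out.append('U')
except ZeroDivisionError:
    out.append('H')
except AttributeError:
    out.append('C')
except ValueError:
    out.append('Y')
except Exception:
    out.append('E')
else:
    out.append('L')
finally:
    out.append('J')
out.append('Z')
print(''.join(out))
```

Execution trace: 'Q' (try body) → 'E' (except Exception) → 'J' (finally) → 'Z' (after the try/except). Output: QEJZ

Answer: QEJZ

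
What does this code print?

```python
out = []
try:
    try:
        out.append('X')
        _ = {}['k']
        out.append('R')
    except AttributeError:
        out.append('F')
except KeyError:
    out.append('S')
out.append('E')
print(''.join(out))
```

Execution trace: 'X' (inner try body) → 'S' (outer except KeyError) → 'E' (after the try/except). Output: XSE

Answer: XSE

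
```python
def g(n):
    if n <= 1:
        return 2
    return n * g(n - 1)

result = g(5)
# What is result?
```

g(5) = 5 * 4 * 3 * 2 * 2 = 240

Answer: 240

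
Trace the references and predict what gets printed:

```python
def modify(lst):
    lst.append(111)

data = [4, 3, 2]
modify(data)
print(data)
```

Key concept: function modifies passed list.
Step by step:
`data = [4, 3, 2]` → data = [4, 3, 2]
`modify(data)` → data = [4, 3, 2, 111]
`print(data)` → prints [4, 3, 2, 111]

Answer: [4, 3, 2, 111]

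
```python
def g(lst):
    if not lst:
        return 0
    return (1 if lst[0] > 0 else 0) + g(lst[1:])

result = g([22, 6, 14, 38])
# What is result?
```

Count of positive elements in [22, 6, 14, 38] = 4

Answer: 4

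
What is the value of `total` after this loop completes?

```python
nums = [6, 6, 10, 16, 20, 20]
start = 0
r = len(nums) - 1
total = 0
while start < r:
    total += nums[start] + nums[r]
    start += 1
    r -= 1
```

Sum of pairs from ends
`total` takes the values: 0 → 26 → 52 → 78

Answer: 78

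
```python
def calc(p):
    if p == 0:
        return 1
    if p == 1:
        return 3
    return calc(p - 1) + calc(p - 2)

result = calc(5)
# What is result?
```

Build up from base cases: calc(0)=1, calc(1)=3, calc(2)=4, calc(3)=7, calc(4)=11, calc(5)=18

Answer: 18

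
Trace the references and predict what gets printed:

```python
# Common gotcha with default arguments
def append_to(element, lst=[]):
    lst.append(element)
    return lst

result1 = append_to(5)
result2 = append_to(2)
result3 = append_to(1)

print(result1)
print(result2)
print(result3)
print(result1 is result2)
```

Key concept: mutable default argument gotcha.
Step by step:
`result1 = append_to(5)` → result1 = [5]
`result2 = append_to(2)` → result1 = [5, 2] (same object as result2); result2 = [5, 2] (same object as result1)
`result3 = append_to(1)` → result1 = [5, 2, 1] (same object as result2, result3); result2 = [5, 2, 1] (same object as result1, result3); result3 = [5, 2, 1] (same object as result1, result2)
`print(result1)` → prints [5, 2, 1]
`print(result2)` → prints [5, 2, 1]
`print(result3)` → prints [5, 2, 1]
`print(result1 is result2)` → prints True

Answer:
[5, 2, 1]
[5, 2, 1]
[5, 2, 1]
True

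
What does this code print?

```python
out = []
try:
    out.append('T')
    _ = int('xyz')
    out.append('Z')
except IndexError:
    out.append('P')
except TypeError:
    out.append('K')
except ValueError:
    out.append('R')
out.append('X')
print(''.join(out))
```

Execution trace: 'T' (try body) → 'R' (except ValueError) → 'X' (after the try/except). Output: TRX

Answer: TRX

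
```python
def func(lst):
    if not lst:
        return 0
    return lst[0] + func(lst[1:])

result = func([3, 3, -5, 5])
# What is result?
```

3 + 3 + (-5) + 5 + 0 = 6

Answer: 6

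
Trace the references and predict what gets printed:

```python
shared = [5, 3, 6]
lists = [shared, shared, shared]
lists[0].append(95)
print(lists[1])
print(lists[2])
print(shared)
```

Key concept: list of same reference.
Step by step:
`shared = [5, 3, 6]` → shared = [5, 3, 6]
`lists = [shared, shared, shared]` → lists = [[5, 3, 6], [5, 3, 6], [5, 3, 6]]
`lists[0].append(95)` → shared = [5, 3, 6, 95]; lists = [[5, 3, 6, 95], [5, 3, 6, 95], [5, 3, 6, 95]]
`print(lists[1])` → prints [5, 3, 6, 95]
`print(lists[2])` → prints [5, 3, 6, 95]
`print(shared)` → prints [5, 3, 6, 95]

Answer:
[5, 3, 6, 95]
[5, 3, 6, 95]
[5, 3, 6, 95]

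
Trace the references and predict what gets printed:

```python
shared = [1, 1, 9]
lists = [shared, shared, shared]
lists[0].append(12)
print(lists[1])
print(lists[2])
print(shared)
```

Key concept: list of same reference.
Step by step:
`shared = [1, 1, 9]` → shared = [1, 1, 9]
`lists = [shared, shared, shared]` → lists = [[1, 1, 9], [1, 1, 9], [1, 1, 9]]
`lists[0].append(12)` → shared = [1, 1, 9, 12]; lists = [[1, 1, 9, 12], [1, 1, 9, 12], [1, 1, 9, 12]]
`print(lists[1])` → prints [1, 1, 9, 12]
`print(lists[2])` → prints [1, 1, 9, 12]
`print(shared)` → prints [1, 1, 9, 12]

Answer:
[1, 1, 9, 12]
[1, 1, 9, 12]
[1, 1, 9, 12]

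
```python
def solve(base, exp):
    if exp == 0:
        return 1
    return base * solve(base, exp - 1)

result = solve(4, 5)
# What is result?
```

solve(4, 5) = 4 * 4 * 4 * 4 * 4 = 1024

Answer: 1024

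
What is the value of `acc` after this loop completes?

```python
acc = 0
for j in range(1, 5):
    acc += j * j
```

Sum of squares 1² to 4² = 30
`acc` takes the values: 0 → 1 → 5 → 14 → 30

Answer: 30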